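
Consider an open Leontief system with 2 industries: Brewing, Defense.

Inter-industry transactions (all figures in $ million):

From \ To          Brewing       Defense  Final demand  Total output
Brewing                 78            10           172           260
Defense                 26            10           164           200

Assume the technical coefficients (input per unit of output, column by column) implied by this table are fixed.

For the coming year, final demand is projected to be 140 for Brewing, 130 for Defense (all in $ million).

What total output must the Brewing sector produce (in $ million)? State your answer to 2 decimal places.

Technical coefficients a_ij = z_ij / X_j:
  a_11 = 78/260 = 0.30, a_21 = 26/260 = 0.10
  a_12 = 10/200 = 0.05, a_22 = 10/200 = 0.05
I − A =
  [   0.70    -0.05]
  [  -0.10     0.95]
det(I−A) = (0.70)(0.95) − (-0.05)(-0.10) = 0.6600
adj(I−A) = [[0.95, 0.05], [0.10, 0.70]]
(I − A)⁻¹ = adj(I−A) / det(I−A) ≈
  [   1.4394     0.0758]
  [   0.1515     1.0606]
x = (I − A)⁻¹ d = adj(I−A)·d / det(I−A), with det(I−A) = 0.6600:
  x_1 = (0.95·140 + 0.05·130) / 0.6600 = 139.50 / 0.6600 ≈ 211.36
  x_2 = (0.10·140 + 0.70·130) / 0.6600 = 105.00 / 0.6600 ≈ 159.09

x_1 = 211.36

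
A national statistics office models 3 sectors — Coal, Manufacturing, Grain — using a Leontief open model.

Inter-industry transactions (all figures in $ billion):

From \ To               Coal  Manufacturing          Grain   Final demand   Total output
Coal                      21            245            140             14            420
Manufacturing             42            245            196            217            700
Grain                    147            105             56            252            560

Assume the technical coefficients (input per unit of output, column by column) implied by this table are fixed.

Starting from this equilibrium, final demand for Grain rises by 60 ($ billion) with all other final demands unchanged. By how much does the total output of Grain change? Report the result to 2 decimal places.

Technical coefficients a_ij = z_ij / X_j:
  a_11 = 21/420 = 0.05, a_21 = 42/420 = 0.10, a_31 = 147/420 = 0.35
  a_12 = 245/700 = 0.35, a_22 = 245/700 = 0.35, a_32 = 105/700 = 0.15
  a_13 = 140/560 = 0.25, a_23 = 196/560 = 0.35, a_33 = 56/560 = 0.10
I − A =
  [   0.95    -0.35    -0.25]
  [  -0.10     0.65    -0.35]
  [  -0.35    -0.15     0.90]
Cofactors of I−A, C_ij = (−1)^(i+j)·(minor ij) (rows/columns in the sector order above):
  C_11 = (0.65)(0.90) − (-0.35)(-0.15) = 0.5325
  C_12 = −[(-0.10)(0.90) − (-0.35)(-0.35)] = 0.2125
  C_13 = (-0.10)(-0.15) − (0.65)(-0.35) = 0.2425
  C_21 = −[(-0.35)(0.90) − (-0.25)(-0.15)] = 0.3525
  C_22 = (0.95)(0.90) − (-0.25)(-0.35) = 0.7675
  C_23 = −[(0.95)(-0.15) − (-0.35)(-0.35)] = 0.2650
  C_31 = (-0.35)(-0.35) − (-0.25)(0.65) = 0.2850
  C_32 = −[(0.95)(-0.35) − (-0.25)(-0.10)] = 0.3575
  C_33 = (0.95)(0.65) − (-0.35)(-0.10) = 0.5825
det(I−A) = Σ_j (I−A)_1j·C_1j = (0.95)(0.5325) + (-0.35)(0.2125) + (-0.25)(0.2425) = 0.370875
adj(I−A) = Cᵀ =
  [ 0.5325   0.3525   0.2850]
  [ 0.2125   0.7675   0.3575]
  [ 0.2425   0.2650   0.5825]
(I − A)⁻¹ = adj(I−A) / det(I−A) ≈
  [   1.4358     0.9505     0.7685]
  [   0.5730     2.0694     0.9639]
  [   0.6539     0.7145     1.5706]
Δx = (I − A)⁻¹ Δd with Δd having +60 in the Grain component and 0 elsewhere.
So Δx_3 = L_33 · (+60), where L_33 = adj(I−A)_33 / det(I−A) = 0.5825 / 0.370875.
Δx_3 = 0.5825 × (+60) / 0.370875 = 34.95 / 0.370875 ≈ 94.24.

Δx_3 = 94.24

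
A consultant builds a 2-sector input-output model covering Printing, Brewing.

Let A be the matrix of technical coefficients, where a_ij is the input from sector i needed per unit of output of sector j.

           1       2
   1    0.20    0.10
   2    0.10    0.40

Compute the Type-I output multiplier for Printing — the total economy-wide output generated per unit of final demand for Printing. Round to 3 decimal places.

I − A =
  [   0.80    -0.10]
  [  -0.10     0.60]
det(I−A) = (0.80)(0.60) − (-0.10)(-0.10) = 0.4700
adj(I−A) = [[0.60, 0.10], [0.10, 0.80]]
(I − A)⁻¹ = adj(I−A) / det(I−A) ≈
  [   1.2766     0.2128]
  [   0.2128     1.7021]
The output multiplier for sector j is the column-j sum of the Leontief inverse (I − A)⁻¹ = adj(I−A) / det(I−A).
Column 1 of adj(I−A): (0.60, 0.10); det(I−A) = 0.4700.
m_1 = (0.60 + 0.10) / 0.4700 = 0.70 / 0.4700 ≈ 1.489.

m_1 = 1.489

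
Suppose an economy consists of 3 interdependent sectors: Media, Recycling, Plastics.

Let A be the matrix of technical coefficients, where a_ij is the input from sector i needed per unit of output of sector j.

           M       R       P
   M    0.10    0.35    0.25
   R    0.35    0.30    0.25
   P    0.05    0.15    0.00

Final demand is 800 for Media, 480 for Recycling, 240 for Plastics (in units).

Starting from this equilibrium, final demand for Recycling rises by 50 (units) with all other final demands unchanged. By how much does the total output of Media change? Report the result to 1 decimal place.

Δx_M = 43.3

I − A =
  [   0.90    -0.35    -0.25]
  [  -0.35     0.70    -0.25]
  [  -0.05    -0.15     1.00]
Cofactors of I−A, C_ij = (−1)^(i+j)·(minor ij) (rows/columns in the sector order above):
  C_11 = (0.70)(1.00) − (-0.25)(-0.15) = 0.6625
  C_12 = −[(-0.35)(1.00) − (-0.25)(-0.05)] = 0.3625
  C_13 = (-0.35)(-0.15) − (0.70)(-0.05) = 0.0875
  C_21 = −[(-0.35)(1.00) − (-0.25)(-0.15)] = 0.3875
  C_22 = (0.90)(1.00) − (-0.25)(-0.05) = 0.8875
  C_23 = −[(0.90)(-0.15) − (-0.35)(-0.05)] = 0.1525
  C_31 = (-0.35)(-0.25) − (-0.25)(0.70) = 0.2625
  C_32 = −[(0.90)(-0.25) − (-0.25)(-0.35)] = 0.3125
  C_33 = (0.90)(0.70) − (-0.35)(-0.35) = 0.5075
det(I−A) = Σ_j (I−A)_1j·C_1j = (0.90)(0.6625) + (-0.35)(0.3625) + (-0.25)(0.0875) = 0.4475
adj(I−A) = Cᵀ =
  [ 0.6625   0.3875   0.2625]
  [ 0.3625   0.8875   0.3125]
  [ 0.0875   0.1525   0.5075]
(I − A)⁻¹ = adj(I−A) / det(I−A) ≈
  [   1.4804     0.8659     0.5866]
  [   0.8101     1.9832     0.6983]
  [   0.1955     0.3408     1.1341]
Δx = (I − A)⁻¹ Δd with Δd having +50 in the Recycling component and 0 elsewhere.
So Δx_M = L_MR · (+50), where L_MR = adj(I−A)_MR / det(I−A) = 0.3875 / 0.4475.
Δx_M = 0.3875 × (+50) / 0.4475 = 19.375 / 0.4475 ≈ 43.3.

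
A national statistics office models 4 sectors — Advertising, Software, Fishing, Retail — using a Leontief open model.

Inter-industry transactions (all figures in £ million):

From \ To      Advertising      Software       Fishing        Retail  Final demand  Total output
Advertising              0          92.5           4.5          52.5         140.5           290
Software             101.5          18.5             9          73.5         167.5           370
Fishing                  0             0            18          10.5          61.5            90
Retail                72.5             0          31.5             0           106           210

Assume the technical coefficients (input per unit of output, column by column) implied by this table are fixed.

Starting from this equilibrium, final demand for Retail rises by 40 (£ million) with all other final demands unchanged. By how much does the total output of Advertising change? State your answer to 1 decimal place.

Δx_1 = 17.3

Technical coefficients a_ij = z_ij / X_j:
  a_11 = 0/290 = 0.00, a_21 = 101.5/290 = 0.35, a_31 = 0/290 = 0.00, a_41 = 72.5/290 = 0.25
  a_12 = 92.5/370 = 0.25, a_22 = 18.5/370 = 0.05, a_32 = 0/370 = 0.00, a_42 = 0/370 = 0.00
  a_13 = 4.5/90 = 0.05, a_23 = 9/90 = 0.10, a_33 = 18/90 = 0.20, a_43 = 31.5/90 = 0.35
  a_14 = 52.5/210 = 0.25, a_24 = 73.5/210 = 0.35, a_34 = 10.5/210 = 0.05, a_44 = 0/210 = 0.00
I − A =
  [   1.00    -0.25    -0.05    -0.25]
  [  -0.35     0.95    -0.10    -0.35]
  [   0.00     0.00     0.80    -0.05]
  [  -0.25     0.00    -0.35     1.00]
Compute the cofactors C_ij = (−1)^(i+j)·(3×3 minor ij) of I−A; the adjugate is their transpose:
adj(I−A) = Cᵀ =
  [ 0.743375   0.195625   0.186250   0.263625]
  [ 0.345125   0.731875   0.268750   0.355875]
  [ 0.011875   0.003125   0.781250   0.043125]
  [ 0.190000   0.050000   0.320000   0.690000]
det(I−A) = Σ_j (I−A)_1j·C_1j = (1.00)(0.743375) + (-0.25)(0.345125) + (-0.05)(0.011875) + (-0.25)(0.190000) = 0.6090
(I − A)⁻¹ = adj(I−A) / det(I−A) ≈
  [   1.2206     0.3212     0.3058     0.4329]
  [   0.5667     1.2018     0.4413     0.5844]
  [   0.0195     0.0051     1.2828     0.0708]
  [   0.3120     0.0821     0.5255     1.1330]
Δx = (I − A)⁻¹ Δd with Δd having +40 in the Retail component and 0 elsewhere.
So Δx_1 = L_14 · (+40), where L_14 = adj(I−A)_14 / det(I−A) = 0.263625 / 0.6090.
Δx_1 = 0.263625 × (+40) / 0.6090 = 10.545 / 0.6090 ≈ 17.3.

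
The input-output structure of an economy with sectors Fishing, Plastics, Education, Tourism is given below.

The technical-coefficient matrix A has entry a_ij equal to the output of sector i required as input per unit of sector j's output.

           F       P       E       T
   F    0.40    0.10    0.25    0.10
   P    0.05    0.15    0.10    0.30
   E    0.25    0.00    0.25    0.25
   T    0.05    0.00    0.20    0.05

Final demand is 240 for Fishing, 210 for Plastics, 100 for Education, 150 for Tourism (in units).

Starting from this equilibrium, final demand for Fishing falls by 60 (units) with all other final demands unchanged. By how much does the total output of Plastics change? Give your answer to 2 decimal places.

Δx_P = -18.83

I − A =
  [   0.60    -0.10    -0.25    -0.10]
  [  -0.05     0.85    -0.10    -0.30]
  [  -0.25     0.00     0.75    -0.25]
  [  -0.05     0.00    -0.20     0.95]
Compute the cofactors C_ij = (−1)^(i+j)·(3×3 minor ij) of I−A; the adjugate is their transpose:
adj(I−A) = Cᵀ =
  [ 0.563125   0.066250   0.234375   0.141875]
  [ 0.084375   0.326250   0.109125   0.140625]
  [ 0.212500   0.025000   0.474000   0.155000]
  [ 0.074375   0.008750   0.112125   0.323125]
det(I−A) = Σ_j (I−A)_1j·C_1j = (0.60)(0.563125) + (-0.10)(0.084375) + (-0.25)(0.212500) + (-0.10)(0.074375) = 0.268875
(I − A)⁻¹ = adj(I−A) / det(I−A) ≈
  [   2.0944     0.2464     0.8717     0.5277]
  [   0.3138     1.2134     0.4059     0.5230]
  [   0.7903     0.0930     1.7629     0.5765]
  [   0.2766     0.0325     0.4170     1.2018]
Δx = (I − A)⁻¹ Δd with Δd having -60 in the Fishing component and 0 elsewhere.
So Δx_P = L_PF · (-60), where L_PF = adj(I−A)_PF / det(I−A) = 0.084375 / 0.268875.
Δx_P = 0.084375 × (-60) / 0.268875 = -5.0625 / 0.268875 ≈ -18.83.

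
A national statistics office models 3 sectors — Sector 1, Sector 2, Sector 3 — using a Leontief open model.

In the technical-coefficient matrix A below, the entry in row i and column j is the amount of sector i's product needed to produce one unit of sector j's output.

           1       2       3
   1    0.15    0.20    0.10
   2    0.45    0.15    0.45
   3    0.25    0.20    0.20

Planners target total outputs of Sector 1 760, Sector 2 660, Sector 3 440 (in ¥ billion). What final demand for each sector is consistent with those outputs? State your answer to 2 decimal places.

I − A =
  [   0.85    -0.20    -0.10]
  [  -0.45     0.85    -0.45]
  [  -0.25    -0.20     0.80]
d = (I − A) x:
  d_1 = (+0.85)·760 + (-0.20)·660 + (-0.10)·440 = 470.00
  d_2 = (-0.45)·760 + (+0.85)·660 + (-0.45)·440 = 21.00
  d_3 = (-0.25)·760 + (-0.20)·660 + (+0.80)·440 = 30.00

d_1 = 470.00, d_2 = 21.00, d_3 = 30.00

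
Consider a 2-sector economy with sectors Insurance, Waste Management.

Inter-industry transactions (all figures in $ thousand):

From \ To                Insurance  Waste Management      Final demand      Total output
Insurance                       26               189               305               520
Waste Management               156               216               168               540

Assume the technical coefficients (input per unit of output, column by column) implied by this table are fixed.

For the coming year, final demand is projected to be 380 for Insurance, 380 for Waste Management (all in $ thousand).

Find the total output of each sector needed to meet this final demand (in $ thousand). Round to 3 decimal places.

Technical coefficients a_ij = z_ij / X_j:
  a_11 = 26/520 = 0.05, a_21 = 156/520 = 0.30
  a_12 = 189/540 = 0.35, a_22 = 216/540 = 0.40
I − A =
  [   0.95    -0.35]
  [  -0.30     0.60]
det(I−A) = (0.95)(0.60) − (-0.35)(-0.30) = 0.4650
adj(I−A) = [[0.60, 0.35], [0.30, 0.95]]
(I − A)⁻¹ = adj(I−A) / det(I−A) ≈
  [   1.2903     0.7527]
  [   0.6452     2.0430]
x = (I − A)⁻¹ d = adj(I−A)·d / det(I−A), with det(I−A) = 0.4650:
  x_1 = (0.60·380 + 0.35·380) / 0.4650 = 361.00 / 0.4650 ≈ 776.344
  x_2 = (0.30·380 + 0.95·380) / 0.4650 = 475.00 / 0.4650 ≈ 1021.505

x_1 = 776.344, x_2 = 1021.505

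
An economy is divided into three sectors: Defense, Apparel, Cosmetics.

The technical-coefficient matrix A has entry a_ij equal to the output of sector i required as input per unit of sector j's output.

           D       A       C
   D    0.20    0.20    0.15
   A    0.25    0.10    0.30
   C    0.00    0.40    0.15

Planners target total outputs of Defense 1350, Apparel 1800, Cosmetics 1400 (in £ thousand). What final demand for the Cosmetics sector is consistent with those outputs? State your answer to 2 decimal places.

I − A =
  [   0.80    -0.20    -0.15]
  [  -0.25     0.90    -0.30]
  [   0.00    -0.40     0.85]
d = (I − A) x:
  d_D = (+0.80)·1350 + (-0.20)·1800 + (-0.15)·1400 = 510.00
  d_A = (-0.25)·1350 + (+0.90)·1800 + (-0.30)·1400 = 862.50
  d_C = (+0.00)·1350 + (-0.40)·1800 + (+0.85)·1400 = 470.00

d_C = 470.00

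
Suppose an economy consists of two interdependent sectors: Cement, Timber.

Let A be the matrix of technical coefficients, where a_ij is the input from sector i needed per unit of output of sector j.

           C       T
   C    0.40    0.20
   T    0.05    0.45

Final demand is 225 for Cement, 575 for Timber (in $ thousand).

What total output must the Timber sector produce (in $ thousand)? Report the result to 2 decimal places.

I − A =
  [   0.60    -0.20]
  [  -0.05     0.55]
det(I−A) = (0.60)(0.55) − (-0.20)(-0.05) = 0.3200
adj(I−A) = [[0.55, 0.20], [0.05, 0.60]]
(I − A)⁻¹ = adj(I−A) / det(I−A) ≈
  [   1.7188     0.6250]
  [   0.1563     1.8750]
x = (I − A)⁻¹ d = adj(I−A)·d / det(I−A), with det(I−A) = 0.3200:
  x_C = (0.55·225 + 0.20·575) / 0.3200 = 238.75 / 0.3200 ≈ 746.09
  x_T = (0.05·225 + 0.60·575) / 0.3200 = 356.25 / 0.3200 ≈ 1113.28

x_T = 1113.28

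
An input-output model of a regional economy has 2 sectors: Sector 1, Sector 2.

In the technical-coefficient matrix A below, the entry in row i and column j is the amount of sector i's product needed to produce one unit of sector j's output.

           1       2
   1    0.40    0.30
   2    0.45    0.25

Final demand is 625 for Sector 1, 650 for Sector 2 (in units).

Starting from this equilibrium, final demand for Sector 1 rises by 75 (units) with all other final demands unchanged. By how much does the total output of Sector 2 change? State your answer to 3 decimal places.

I − A =
  [   0.60    -0.30]
  [  -0.45     0.75]
det(I−A) = (0.60)(0.75) − (-0.30)(-0.45) = 0.3150
adj(I−A) = [[0.75, 0.30], [0.45, 0.60]]
(I − A)⁻¹ = adj(I−A) / det(I−A) ≈
  [   2.3810     0.9524]
  [   1.4286     1.9048]
Δx = (I − A)⁻¹ Δd with Δd having +75 in the Sector 1 component and 0 elsewhere.
So Δx_2 = L_21 · (+75), where L_21 = adj(I−A)_21 / det(I−A) = 0.45 / 0.3150.
Δx_2 = 0.45 × (+75) / 0.3150 = 33.75 / 0.3150 ≈ 107.143.

Δx_2 = 107.143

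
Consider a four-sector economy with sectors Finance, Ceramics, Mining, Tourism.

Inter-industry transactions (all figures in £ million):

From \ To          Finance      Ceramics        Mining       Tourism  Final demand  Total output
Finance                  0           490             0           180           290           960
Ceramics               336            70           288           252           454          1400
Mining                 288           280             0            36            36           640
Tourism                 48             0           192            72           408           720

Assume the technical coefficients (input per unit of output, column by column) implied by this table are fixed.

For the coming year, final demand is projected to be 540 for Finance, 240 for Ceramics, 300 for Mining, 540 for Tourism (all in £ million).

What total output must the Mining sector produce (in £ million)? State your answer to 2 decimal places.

x_3 = 1101.78

Technical coefficients a_ij = z_ij / X_j:
  a_11 = 0/960 = 0.00, a_21 = 336/960 = 0.35, a_31 = 288/960 = 0.30, a_41 = 48/960 = 0.05
  a_12 = 490/1400 = 0.35, a_22 = 70/1400 = 0.05, a_32 = 280/1400 = 0.20, a_42 = 0/1400 = 0.00
  a_13 = 0/640 = 0.00, a_23 = 288/640 = 0.45, a_33 = 0/640 = 0.00, a_43 = 192/640 = 0.30
  a_14 = 180/720 = 0.25, a_24 = 252/720 = 0.35, a_34 = 36/720 = 0.05, a_44 = 72/720 = 0.10
I − A =
  [   1.00    -0.35     0.00    -0.25]
  [  -0.35     0.95    -0.45    -0.35]
  [  -0.30    -0.20     1.00    -0.05]
  [  -0.05     0.00    -0.30     0.90]
Compute the cofactors C_ij = (−1)^(i+j)·(3×3 minor ij) of I−A; the adjugate is their transpose:
adj(I−A) = Cᵀ =
  [ 0.738750   0.324750   0.249750   0.345375]
  [ 0.481375   0.850000   0.530625   0.493750]
  [ 0.325375   0.272875   0.726750   0.236875]
  [ 0.149500   0.109000   0.256125   0.690250]
det(I−A) = Σ_j (I−A)_1j·C_1j = (1.00)(0.738750) + (-0.35)(0.481375) + (0.00)(0.325375) + (-0.25)(0.149500) = 0.53289375
(I − A)⁻¹ = adj(I−A) / det(I−A) ≈
  [   1.3863     0.6094     0.4687     0.6481]
  [   0.9033     1.5951     0.9957     0.9265]
  [   0.6106     0.5121     1.3638     0.4445]
  [   0.2805     0.2045     0.4806     1.2953]
x = (I − A)⁻¹ d = adj(I−A)·d / det(I−A), with det(I−A) = 0.53289375:
  x_1 = (0.738750·540 + 0.324750·240 + 0.249750·300 + 0.345375·540) / 0.53289375 = 738.2925 / 0.53289375 ≈ 1385.44
  x_2 = (0.481375·540 + 0.850000·240 + 0.530625·300 + 0.493750·540) / 0.53289375 = 889.755 / 0.53289375 ≈ 1669.67
  x_3 = (0.325375·540 + 0.272875·240 + 0.726750·300 + 0.236875·540) / 0.53289375 = 587.13 / 0.53289375 ≈ 1101.78
  x_4 = (0.149500·540 + 0.109000·240 + 0.256125·300 + 0.690250·540) / 0.53289375 = 556.4625 / 0.53289375 ≈ 1044.23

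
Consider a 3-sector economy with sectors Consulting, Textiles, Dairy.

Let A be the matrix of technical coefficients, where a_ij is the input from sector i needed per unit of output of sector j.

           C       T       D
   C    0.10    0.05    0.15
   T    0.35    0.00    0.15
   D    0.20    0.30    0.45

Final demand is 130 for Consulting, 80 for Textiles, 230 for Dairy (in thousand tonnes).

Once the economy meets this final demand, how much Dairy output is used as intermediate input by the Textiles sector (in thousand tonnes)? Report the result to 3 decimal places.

I − A =
  [   0.90    -0.05    -0.15]
  [  -0.35     1.00    -0.15]
  [  -0.20    -0.30     0.55]
Cofactors of I−A, C_ij = (−1)^(i+j)·(minor ij) (rows/columns in the sector order above):
  C_11 = (1.00)(0.55) − (-0.15)(-0.30) = 0.5050
  C_12 = −[(-0.35)(0.55) − (-0.15)(-0.20)] = 0.2225
  C_13 = (-0.35)(-0.30) − (1.00)(-0.20) = 0.3050
  C_21 = −[(-0.05)(0.55) − (-0.15)(-0.30)] = 0.0725
  C_22 = (0.90)(0.55) − (-0.15)(-0.20) = 0.4650
  C_23 = −[(0.90)(-0.30) − (-0.05)(-0.20)] = 0.2800
  C_31 = (-0.05)(-0.15) − (-0.15)(1.00) = 0.1575
  C_32 = −[(0.90)(-0.15) − (-0.15)(-0.35)] = 0.1875
  C_33 = (0.90)(1.00) − (-0.05)(-0.35) = 0.8825
det(I−A) = Σ_j (I−A)_1j·C_1j = (0.90)(0.5050) + (-0.05)(0.2225) + (-0.15)(0.3050) = 0.397625
adj(I−A) = Cᵀ =
  [ 0.5050   0.0725   0.1575]
  [ 0.2225   0.4650   0.1875]
  [ 0.3050   0.2800   0.8825]
(I − A)⁻¹ = adj(I−A) / det(I−A) ≈
  [   1.2700     0.1823     0.3961]
  [   0.5596     1.1694     0.4715]
  [   0.7671     0.7042     2.2194]
First solve x = (I − A)⁻¹ d = adj(I−A)·d / det(I−A); in particular x_T = (0.2225·130 + 0.4650·80 + 0.1875·230) / 0.397625 = 109.25 / 0.397625 ≈ 274.75637.
Intermediate flow from D to T: z_DT = a_DT · x_T = 0.30 × 109.25 / 0.397625 = 32.775 / 0.397625 ≈ 82.427.

z_DT = 82.427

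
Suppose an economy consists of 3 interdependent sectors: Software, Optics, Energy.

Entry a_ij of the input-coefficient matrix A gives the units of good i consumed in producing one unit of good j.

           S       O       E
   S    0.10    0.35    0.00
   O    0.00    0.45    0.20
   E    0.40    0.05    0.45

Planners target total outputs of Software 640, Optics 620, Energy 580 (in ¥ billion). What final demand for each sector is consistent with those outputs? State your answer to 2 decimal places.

d_S = 359.00, d_O = 225.00, d_E = 32.00

I − A =
  [   0.90    -0.35     0.00]
  [   0.00     0.55    -0.20]
  [  -0.40    -0.05     0.55]
d = (I − A) x:
  d_S = (+0.90)·640 + (-0.35)·620 + (+0.00)·580 = 359.00
  d_O = (+0.00)·640 + (+0.55)·620 + (-0.20)·580 = 225.00
  d_E = (-0.40)·640 + (-0.05)·620 + (+0.55)·580 = 32.00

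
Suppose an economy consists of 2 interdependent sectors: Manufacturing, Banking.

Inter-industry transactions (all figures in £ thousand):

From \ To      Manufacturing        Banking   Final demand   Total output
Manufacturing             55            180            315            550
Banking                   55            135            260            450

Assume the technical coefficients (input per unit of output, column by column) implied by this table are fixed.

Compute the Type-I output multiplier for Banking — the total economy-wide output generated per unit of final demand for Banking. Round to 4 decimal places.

Technical coefficients a_ij = z_ij / X_j:
  a_MM = 55/550 = 0.10, a_BM = 55/550 = 0.10
  a_MB = 180/450 = 0.40, a_BB = 135/450 = 0.30
I − A =
  [   0.90    -0.40]
  [  -0.10     0.70]
det(I−A) = (0.90)(0.70) − (-0.40)(-0.10) = 0.5900
adj(I−A) = [[0.70, 0.40], [0.10, 0.90]]
(I − A)⁻¹ = adj(I−A) / det(I−A) ≈
  [   1.18644     0.67797]
  [   0.16949     1.52542]
The output multiplier for sector j is the column-j sum of the Leontief inverse (I − A)⁻¹ = adj(I−A) / det(I−A).
Column B of adj(I−A): (0.40, 0.90); det(I−A) = 0.5900.
m_B = (0.40 + 0.90) / 0.5900 = 1.30 / 0.5900 ≈ 2.2034.

m_B = 2.2034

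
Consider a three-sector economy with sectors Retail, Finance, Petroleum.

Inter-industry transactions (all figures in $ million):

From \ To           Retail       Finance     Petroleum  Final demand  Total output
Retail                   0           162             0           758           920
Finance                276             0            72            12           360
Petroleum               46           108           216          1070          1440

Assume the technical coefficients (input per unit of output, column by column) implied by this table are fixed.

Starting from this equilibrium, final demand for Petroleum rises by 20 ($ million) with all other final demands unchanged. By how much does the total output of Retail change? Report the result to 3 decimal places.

Δx_1 = 0.626

Technical coefficients a_ij = z_ij / X_j:
  a_11 = 0/920 = 0.00, a_21 = 276/920 = 0.30, a_31 = 46/920 = 0.05
  a_12 = 162/360 = 0.45, a_22 = 0/360 = 0.00, a_32 = 108/360 = 0.30
  a_13 = 0/1440 = 0.00, a_23 = 72/1440 = 0.05, a_33 = 216/1440 = 0.15
I − A =
  [   1.00    -0.45     0.00]
  [  -0.30     1.00    -0.05]
  [  -0.05    -0.30     0.85]
Cofactors of I−A, C_ij = (−1)^(i+j)·(minor ij) (rows/columns in the sector order above):
  C_11 = (1.00)(0.85) − (-0.05)(-0.30) = 0.8350
  C_12 = −[(-0.30)(0.85) − (-0.05)(-0.05)] = 0.2575
  C_13 = (-0.30)(-0.30) − (1.00)(-0.05) = 0.1400
  C_21 = −[(-0.45)(0.85) − (0.00)(-0.30)] = 0.3825
  C_22 = (1.00)(0.85) − (0.00)(-0.05) = 0.8500
  C_23 = −[(1.00)(-0.30) − (-0.45)(-0.05)] = 0.3225
  C_31 = (-0.45)(-0.05) − (0.00)(1.00) = 0.0225
  C_32 = −[(1.00)(-0.05) − (0.00)(-0.30)] = 0.0500
  C_33 = (1.00)(1.00) − (-0.45)(-0.30) = 0.8650
det(I−A) = Σ_j (I−A)_1j·C_1j = (1.00)(0.8350) + (-0.45)(0.2575) + (0.00)(0.1400) = 0.719125
adj(I−A) = Cᵀ =
  [ 0.8350   0.3825   0.0225]
  [ 0.2575   0.8500   0.0500]
  [ 0.1400   0.3225   0.8650]
(I − A)⁻¹ = adj(I−A) / det(I−A) ≈
  [   1.1611     0.5319     0.0313]
  [   0.3581     1.1820     0.0695]
  [   0.1947     0.4485     1.2029]
Δx = (I − A)⁻¹ Δd with Δd having +20 in the Petroleum component and 0 elsewhere.
So Δx_1 = L_13 · (+20), where L_13 = adj(I−A)_13 / det(I−A) = 0.0225 / 0.719125.
Δx_1 = 0.0225 × (+20) / 0.719125 = 0.45 / 0.719125 ≈ 0.626.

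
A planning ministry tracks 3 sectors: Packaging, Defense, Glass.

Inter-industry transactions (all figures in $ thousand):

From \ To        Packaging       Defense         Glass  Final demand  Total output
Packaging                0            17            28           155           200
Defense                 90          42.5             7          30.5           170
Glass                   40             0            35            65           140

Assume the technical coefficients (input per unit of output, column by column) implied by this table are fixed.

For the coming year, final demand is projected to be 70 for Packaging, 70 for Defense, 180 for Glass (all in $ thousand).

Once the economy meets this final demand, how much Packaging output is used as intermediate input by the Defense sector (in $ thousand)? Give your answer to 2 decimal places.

z_PD = 19.93

Technical coefficients a_ij = z_ij / X_j:
  a_PP = 0/200 = 0.00, a_DP = 90/200 = 0.45, a_GP = 40/200 = 0.20
  a_PD = 17/170 = 0.10, a_DD = 42.5/170 = 0.25, a_GD = 0/170 = 0.00
  a_PG = 28/140 = 0.20, a_DG = 7/140 = 0.05, a_GG = 35/140 = 0.25
I − A =
  [   1.00    -0.10    -0.20]
  [  -0.45     0.75    -0.05]
  [  -0.20     0.00     0.75]
Cofactors of I−A, C_ij = (−1)^(i+j)·(minor ij) (rows/columns in the sector order above):
  C_11 = (0.75)(0.75) − (-0.05)(0.00) = 0.5625
  C_12 = −[(-0.45)(0.75) − (-0.05)(-0.20)] = 0.3475
  C_13 = (-0.45)(0.00) − (0.75)(-0.20) = 0.1500
  C_21 = −[(-0.10)(0.75) − (-0.20)(0.00)] = 0.0750
  C_22 = (1.00)(0.75) − (-0.20)(-0.20) = 0.7100
  C_23 = −[(1.00)(0.00) − (-0.10)(-0.20)] = 0.0200
  C_31 = (-0.10)(-0.05) − (-0.20)(0.75) = 0.1550
  C_32 = −[(1.00)(-0.05) − (-0.20)(-0.45)] = 0.1400
  C_33 = (1.00)(0.75) − (-0.10)(-0.45) = 0.7050
det(I−A) = Σ_j (I−A)_1j·C_1j = (1.00)(0.5625) + (-0.10)(0.3475) + (-0.20)(0.1500) = 0.49775
adj(I−A) = Cᵀ =
  [ 0.5625   0.0750   0.1550]
  [ 0.3475   0.7100   0.1400]
  [ 0.1500   0.0200   0.7050]
(I − A)⁻¹ = adj(I−A) / det(I−A) ≈
  [   1.1301     0.1507     0.3114]
  [   0.6981     1.4264     0.2813]
  [   0.3014     0.0402     1.4164]
First solve x = (I − A)⁻¹ d = adj(I−A)·d / det(I−A); in particular x_D = (0.3475·70 + 0.7100·70 + 0.1400·180) / 0.49775 = 99.225 / 0.49775 ≈ 199.3471.
Intermediate flow from P to D: z_PD = a_PD · x_D = 0.10 × 99.225 / 0.49775 = 9.9225 / 0.49775 ≈ 19.93.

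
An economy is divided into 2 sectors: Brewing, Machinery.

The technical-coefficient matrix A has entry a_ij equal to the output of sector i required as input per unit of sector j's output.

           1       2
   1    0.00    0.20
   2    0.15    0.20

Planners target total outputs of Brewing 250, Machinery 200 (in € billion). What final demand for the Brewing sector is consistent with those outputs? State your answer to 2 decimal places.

d_1 = 210.00

I − A =
  [   1.00    -0.20]
  [  -0.15     0.80]
d = (I − A) x:
  d_1 = (+1.00)·250 + (-0.20)·200 = 210.00
  d_2 = (-0.15)·250 + (+0.80)·200 = 122.50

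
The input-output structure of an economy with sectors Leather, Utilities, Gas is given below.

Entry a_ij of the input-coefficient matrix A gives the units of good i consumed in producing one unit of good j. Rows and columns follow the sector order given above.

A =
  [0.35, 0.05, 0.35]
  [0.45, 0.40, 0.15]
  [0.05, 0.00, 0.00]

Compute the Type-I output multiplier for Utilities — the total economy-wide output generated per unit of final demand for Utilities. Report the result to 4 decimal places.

I − A =
  [   0.65    -0.05    -0.35]
  [  -0.45     0.60    -0.15]
  [  -0.05     0.00     1.00]
Cofactors of I−A, C_ij = (−1)^(i+j)·(minor ij) (rows/columns in the sector order above):
  C_11 = (0.60)(1.00) − (-0.15)(0.00) = 0.6000
  C_12 = −[(-0.45)(1.00) − (-0.15)(-0.05)] = 0.4575
  C_13 = (-0.45)(0.00) − (0.60)(-0.05) = 0.0300
  C_21 = −[(-0.05)(1.00) − (-0.35)(0.00)] = 0.0500
  C_22 = (0.65)(1.00) − (-0.35)(-0.05) = 0.6325
  C_23 = −[(0.65)(0.00) − (-0.05)(-0.05)] = 0.0025
  C_31 = (-0.05)(-0.15) − (-0.35)(0.60) = 0.2175
  C_32 = −[(0.65)(-0.15) − (-0.35)(-0.45)] = 0.2550
  C_33 = (0.65)(0.60) − (-0.05)(-0.45) = 0.3675
det(I−A) = Σ_j (I−A)_1j·C_1j = (0.65)(0.6000) + (-0.05)(0.4575) + (-0.35)(0.0300) = 0.356625
adj(I−A) = Cᵀ =
  [ 0.6000   0.0500   0.2175]
  [ 0.4575   0.6325   0.2550]
  [ 0.0300   0.0025   0.3675]
(I − A)⁻¹ = adj(I−A) / det(I−A) ≈
  [   1.68244     0.14020     0.60988]
  [   1.28286     1.77357     0.71504]
  [   0.08412     0.00701     1.03049]
The output multiplier for sector j is the column-j sum of the Leontief inverse (I − A)⁻¹ = adj(I−A) / det(I−A).
Column U of adj(I−A): (0.0500, 0.6325, 0.0025); det(I−A) = 0.356625.
m_U = (0.0500 + 0.6325 + 0.0025) / 0.356625 = 0.685 / 0.356625 ≈ 1.9208.

m_U = 1.9208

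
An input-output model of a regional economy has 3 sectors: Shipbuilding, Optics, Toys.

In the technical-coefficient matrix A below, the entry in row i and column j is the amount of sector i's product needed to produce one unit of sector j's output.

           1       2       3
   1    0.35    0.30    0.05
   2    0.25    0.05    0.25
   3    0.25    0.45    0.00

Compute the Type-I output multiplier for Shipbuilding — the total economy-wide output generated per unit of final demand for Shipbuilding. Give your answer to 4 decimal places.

m_1 = 3.4632

I − A =
  [   0.65    -0.30    -0.05]
  [  -0.25     0.95    -0.25]
  [  -0.25    -0.45     1.00]
Cofactors of I−A, C_ij = (−1)^(i+j)·(minor ij) (rows/columns in the sector order above):
  C_11 = (0.95)(1.00) − (-0.25)(-0.45) = 0.8375
  C_12 = −[(-0.25)(1.00) − (-0.25)(-0.25)] = 0.3125
  C_13 = (-0.25)(-0.45) − (0.95)(-0.25) = 0.3500
  C_21 = −[(-0.30)(1.00) − (-0.05)(-0.45)] = 0.3225
  C_22 = (0.65)(1.00) − (-0.05)(-0.25) = 0.6375
  C_23 = −[(0.65)(-0.45) − (-0.30)(-0.25)] = 0.3675
  C_31 = (-0.30)(-0.25) − (-0.05)(0.95) = 0.1225
  C_32 = −[(0.65)(-0.25) − (-0.05)(-0.25)] = 0.1750
  C_33 = (0.65)(0.95) − (-0.30)(-0.25) = 0.5425
det(I−A) = Σ_j (I−A)_1j·C_1j = (0.65)(0.8375) + (-0.30)(0.3125) + (-0.05)(0.3500) = 0.433125
adj(I−A) = Cᵀ =
  [ 0.8375   0.3225   0.1225]
  [ 0.3125   0.6375   0.1750]
  [ 0.3500   0.3675   0.5425]
(I − A)⁻¹ = adj(I−A) / det(I−A) ≈
  [   1.93362     0.74459     0.28283]
  [   0.72150     1.47186     0.40404]
  [   0.80808     0.84848     1.25253]
The output multiplier for sector j is the column-j sum of the Leontief inverse (I − A)⁻¹ = adj(I−A) / det(I−A).
Column 1 of adj(I−A): (0.8375, 0.3125, 0.3500); det(I−A) = 0.433125.
m_1 = (0.8375 + 0.3125 + 0.3500) / 0.433125 = 1.50 / 0.433125 ≈ 3.4632.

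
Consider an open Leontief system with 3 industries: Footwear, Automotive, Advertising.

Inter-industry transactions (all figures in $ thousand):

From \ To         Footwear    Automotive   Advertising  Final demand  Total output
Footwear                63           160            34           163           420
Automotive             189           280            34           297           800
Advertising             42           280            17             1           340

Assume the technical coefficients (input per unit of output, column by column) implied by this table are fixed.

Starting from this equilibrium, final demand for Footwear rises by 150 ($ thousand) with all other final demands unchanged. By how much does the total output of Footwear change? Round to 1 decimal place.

Δx_1 = 226.7

Technical coefficients a_ij = z_ij / X_j:
  a_11 = 63/420 = 0.15, a_21 = 189/420 = 0.45, a_31 = 42/420 = 0.10
  a_12 = 160/800 = 0.20, a_22 = 280/800 = 0.35, a_32 = 280/800 = 0.35
  a_13 = 34/340 = 0.10, a_23 = 34/340 = 0.10, a_33 = 17/340 = 0.05
I − A =
  [   0.85    -0.20    -0.10]
  [  -0.45     0.65    -0.10]
  [  -0.10    -0.35     0.95]
Cofactors of I−A, C_ij = (−1)^(i+j)·(minor ij) (rows/columns in the sector order above):
  C_11 = (0.65)(0.95) − (-0.10)(-0.35) = 0.5825
  C_12 = −[(-0.45)(0.95) − (-0.10)(-0.10)] = 0.4375
  C_13 = (-0.45)(-0.35) − (0.65)(-0.10) = 0.2225
  C_21 = −[(-0.20)(0.95) − (-0.10)(-0.35)] = 0.2250
  C_22 = (0.85)(0.95) − (-0.10)(-0.10) = 0.7975
  C_23 = −[(0.85)(-0.35) − (-0.20)(-0.10)] = 0.3175
  C_31 = (-0.20)(-0.10) − (-0.10)(0.65) = 0.0850
  C_32 = −[(0.85)(-0.10) − (-0.10)(-0.45)] = 0.1300
  C_33 = (0.85)(0.65) − (-0.20)(-0.45) = 0.4625
det(I−A) = Σ_j (I−A)_1j·C_1j = (0.85)(0.5825) + (-0.20)(0.4375) + (-0.10)(0.2225) = 0.385375
adj(I−A) = Cᵀ =
  [ 0.5825   0.2250   0.0850]
  [ 0.4375   0.7975   0.1300]
  [ 0.2225   0.3175   0.4625]
(I − A)⁻¹ = adj(I−A) / det(I−A) ≈
  [   1.5115     0.5838     0.2206]
  [   1.1353     2.0694     0.3373]
  [   0.5774     0.8239     1.2001]
Δx = (I − A)⁻¹ Δd with Δd having +150 in the Footwear component and 0 elsewhere.
So Δx_1 = L_11 · (+150), where L_11 = adj(I−A)_11 / det(I−A) = 0.5825 / 0.385375.
Δx_1 = 0.5825 × (+150) / 0.385375 = 87.375 / 0.385375 ≈ 226.7.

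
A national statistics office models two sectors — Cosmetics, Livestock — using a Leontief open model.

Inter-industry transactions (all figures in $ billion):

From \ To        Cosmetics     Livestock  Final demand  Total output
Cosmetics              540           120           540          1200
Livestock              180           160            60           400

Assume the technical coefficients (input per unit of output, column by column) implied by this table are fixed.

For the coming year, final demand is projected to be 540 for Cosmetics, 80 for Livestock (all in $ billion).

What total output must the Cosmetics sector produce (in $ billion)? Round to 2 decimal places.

Technical coefficients a_ij = z_ij / X_j:
  a_CC = 540/1200 = 0.45, a_LC = 180/1200 = 0.15
  a_CL = 120/400 = 0.30, a_LL = 160/400 = 0.40
I − A =
  [   0.55    -0.30]
  [  -0.15     0.60]
det(I−A) = (0.55)(0.60) − (-0.30)(-0.15) = 0.2850
adj(I−A) = [[0.60, 0.30], [0.15, 0.55]]
(I − A)⁻¹ = adj(I−A) / det(I−A) ≈
  [   2.1053     1.0526]
  [   0.5263     1.9298]
x = (I − A)⁻¹ d = adj(I−A)·d / det(I−A), with det(I−A) = 0.2850:
  x_C = (0.60·540 + 0.30·80) / 0.2850 = 348.00 / 0.2850 ≈ 1221.05
  x_L = (0.15·540 + 0.55·80) / 0.2850 = 125.00 / 0.2850 ≈ 438.60

x_C = 1221.05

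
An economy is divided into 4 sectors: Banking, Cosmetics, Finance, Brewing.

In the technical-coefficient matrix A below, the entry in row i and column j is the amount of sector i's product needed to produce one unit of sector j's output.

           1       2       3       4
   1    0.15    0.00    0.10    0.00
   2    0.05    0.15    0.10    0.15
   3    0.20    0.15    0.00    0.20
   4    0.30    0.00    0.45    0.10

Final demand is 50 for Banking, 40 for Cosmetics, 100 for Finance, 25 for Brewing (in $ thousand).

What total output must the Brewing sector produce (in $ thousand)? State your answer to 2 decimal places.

I − A =
  [   0.85     0.00    -0.10     0.00]
  [  -0.05     0.85    -0.10    -0.15]
  [  -0.20    -0.15     1.00    -0.20]
  [  -0.30     0.00    -0.45     0.90]
Compute the cofactors C_ij = (−1)^(i+j)·(3×3 minor ij) of I−A; the adjugate is their transpose:
adj(I−A) = Cᵀ =
  [ 0.664875   0.013500   0.076500   0.019250]
  [ 0.123000   0.664500   0.142875   0.142500]
  [ 0.217500   0.114750   0.650250   0.163625]
  [ 0.330375   0.061875   0.350625   0.692000]
det(I−A) = Σ_j (I−A)_1j·C_1j = (0.85)(0.664875) + (0.00)(0.123000) + (-0.10)(0.217500) + (0.00)(0.330375) = 0.54339375
(I − A)⁻¹ = adj(I−A) / det(I−A) ≈
  [   1.2236     0.0248     0.1408     0.0354]
  [   0.2264     1.2229     0.2629     0.2622]
  [   0.4003     0.2112     1.1966     0.3011]
  [   0.6080     0.1139     0.6453     1.2735]
x = (I − A)⁻¹ d = adj(I−A)·d / det(I−A), with det(I−A) = 0.54339375:
  x_1 = (0.664875·50 + 0.013500·40 + 0.076500·100 + 0.019250·25) / 0.54339375 = 41.915 / 0.54339375 ≈ 77.14
  x_2 = (0.123000·50 + 0.664500·40 + 0.142875·100 + 0.142500·25) / 0.54339375 = 50.58 / 0.54339375 ≈ 93.08
  x_3 = (0.217500·50 + 0.114750·40 + 0.650250·100 + 0.163625·25) / 0.54339375 = 84.580625 / 0.54339375 ≈ 155.65
  x_4 = (0.330375·50 + 0.061875·40 + 0.350625·100 + 0.692000·25) / 0.54339375 = 71.35625 / 0.54339375 ≈ 131.32

x_4 = 131.32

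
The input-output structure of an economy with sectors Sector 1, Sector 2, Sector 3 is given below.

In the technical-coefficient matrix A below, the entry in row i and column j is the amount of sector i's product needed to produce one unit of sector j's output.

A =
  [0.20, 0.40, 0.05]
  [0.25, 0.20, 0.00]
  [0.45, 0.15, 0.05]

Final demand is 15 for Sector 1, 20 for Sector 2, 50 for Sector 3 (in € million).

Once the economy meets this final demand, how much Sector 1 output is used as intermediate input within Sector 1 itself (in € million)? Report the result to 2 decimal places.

I − A =
  [   0.80    -0.40    -0.05]
  [  -0.25     0.80     0.00]
  [  -0.45    -0.15     0.95]
Cofactors of I−A, C_ij = (−1)^(i+j)·(minor ij) (rows/columns in the sector order above):
  C_11 = (0.80)(0.95) − (0.00)(-0.15) = 0.7600
  C_12 = −[(-0.25)(0.95) − (0.00)(-0.45)] = 0.2375
  C_13 = (-0.25)(-0.15) − (0.80)(-0.45) = 0.3975
  C_21 = −[(-0.40)(0.95) − (-0.05)(-0.15)] = 0.3875
  C_22 = (0.80)(0.95) − (-0.05)(-0.45) = 0.7375
  C_23 = −[(0.80)(-0.15) − (-0.40)(-0.45)] = 0.3000
  C_31 = (-0.40)(0.00) − (-0.05)(0.80) = 0.0400
  C_32 = −[(0.80)(0.00) − (-0.05)(-0.25)] = 0.0125
  C_33 = (0.80)(0.80) − (-0.40)(-0.25) = 0.5400
det(I−A) = Σ_j (I−A)_1j·C_1j = (0.80)(0.7600) + (-0.40)(0.2375) + (-0.05)(0.3975) = 0.493125
adj(I−A) = Cᵀ =
  [ 0.7600   0.3875   0.0400]
  [ 0.2375   0.7375   0.0125]
  [ 0.3975   0.3000   0.5400]
(I − A)⁻¹ = adj(I−A) / det(I−A) ≈
  [   1.5412     0.7858     0.0811]
  [   0.4816     1.4956     0.0253]
  [   0.8061     0.6084     1.0951]
First solve x = (I − A)⁻¹ d = adj(I−A)·d / det(I−A); in particular x_1 = (0.7600·15 + 0.3875·20 + 0.0400·50) / 0.493125 = 21.15 / 0.493125 ≈ 42.8897.
Intermediate flow from 1 to 1: z_11 = a_11 · x_1 = 0.20 × 21.15 / 0.493125 = 4.23 / 0.493125 ≈ 8.58.

z_11 = 8.58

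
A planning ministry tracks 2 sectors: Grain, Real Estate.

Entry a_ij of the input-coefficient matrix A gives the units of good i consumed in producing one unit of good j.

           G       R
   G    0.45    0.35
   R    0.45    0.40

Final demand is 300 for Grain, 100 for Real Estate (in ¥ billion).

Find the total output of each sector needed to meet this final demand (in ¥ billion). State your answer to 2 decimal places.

I − A =
  [   0.55    -0.35]
  [  -0.45     0.60]
det(I−A) = (0.55)(0.60) − (-0.35)(-0.45) = 0.1725
adj(I−A) = [[0.60, 0.35], [0.45, 0.55]]
(I − A)⁻¹ = adj(I−A) / det(I−A) ≈
  [   3.4783     2.0290]
  [   2.6087     3.1884]
x = (I − A)⁻¹ d = adj(I−A)·d / det(I−A), with det(I−A) = 0.1725:
  x_G = (0.60·300 + 0.35·100) / 0.1725 = 215.00 / 0.1725 ≈ 1246.38
  x_R = (0.45·300 + 0.55·100) / 0.1725 = 190.00 / 0.1725 ≈ 1101.45

x_G = 1246.38, x_R = 1101.45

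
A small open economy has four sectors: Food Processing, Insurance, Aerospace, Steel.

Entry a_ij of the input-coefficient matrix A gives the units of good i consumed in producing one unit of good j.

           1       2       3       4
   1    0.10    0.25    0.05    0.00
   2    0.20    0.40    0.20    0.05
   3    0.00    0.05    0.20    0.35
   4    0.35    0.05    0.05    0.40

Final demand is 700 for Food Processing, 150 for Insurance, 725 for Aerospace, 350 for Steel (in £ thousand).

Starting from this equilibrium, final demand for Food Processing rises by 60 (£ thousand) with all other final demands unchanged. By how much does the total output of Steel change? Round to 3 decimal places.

I − A =
  [   0.90    -0.25    -0.05     0.00]
  [  -0.20     0.60    -0.20    -0.05]
  [   0.00    -0.05     0.80    -0.35]
  [  -0.35    -0.05    -0.05     0.60]
Compute the cofactors C_ij = (−1)^(i+j)·(3×3 minor ij) of I−A; the adjugate is their transpose:
adj(I−A) = Cᵀ =
  [ 0.265875   0.118000   0.048500   0.038125]
  [ 0.131000   0.410125   0.117125   0.102500]
  [ 0.083875   0.073375   0.287375   0.173750]
  [ 0.173000   0.109125   0.062000   0.382500]
det(I−A) = Σ_j (I−A)_1j·C_1j = (0.90)(0.265875) + (-0.25)(0.131000) + (-0.05)(0.083875) + (0.00)(0.173000) = 0.20234375
(I − A)⁻¹ = adj(I−A) / det(I−A) ≈
  [   1.3140     0.5832     0.2397     0.1884]
  [   0.6474     2.0269     0.5788     0.5066]
  [   0.4145     0.3626     1.4202     0.8587]
  [   0.8550     0.5393     0.3064     1.8903]
Δx = (I − A)⁻¹ Δd with Δd having +60 in the Food Processing component and 0 elsewhere.
So Δx_4 = L_41 · (+60), where L_41 = adj(I−A)_41 / det(I−A) = 0.173000 / 0.20234375.
Δx_4 = 0.173000 × (+60) / 0.20234375 = 10.38 / 0.20234375 ≈ 51.299.

Δx_4 = 51.299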